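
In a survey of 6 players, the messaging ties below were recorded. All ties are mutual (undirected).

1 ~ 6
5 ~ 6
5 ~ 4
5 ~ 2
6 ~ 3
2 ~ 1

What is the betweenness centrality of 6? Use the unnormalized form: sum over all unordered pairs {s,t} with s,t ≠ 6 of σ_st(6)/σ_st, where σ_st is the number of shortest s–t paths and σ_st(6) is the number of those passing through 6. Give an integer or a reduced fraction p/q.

Pairs whose geodesics pass through 6 — 3–4: 1; 3–1: 1; 3–5: 1; 3–2: 2/2; 4–1: 1/2; 1–5: 1/2.
All other pairs contribute 0.
Summing the contributions gives betweenness(6) = 5.

5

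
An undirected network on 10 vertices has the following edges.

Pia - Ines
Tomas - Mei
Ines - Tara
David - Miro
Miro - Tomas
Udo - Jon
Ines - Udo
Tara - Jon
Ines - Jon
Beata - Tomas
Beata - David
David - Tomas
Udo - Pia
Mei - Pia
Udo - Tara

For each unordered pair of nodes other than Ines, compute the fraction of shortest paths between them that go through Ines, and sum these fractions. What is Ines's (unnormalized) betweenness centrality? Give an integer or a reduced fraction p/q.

6

Pairs whose geodesics pass through Ines — Jon–Pia: 1/2; Jon–Tomas: 1/2; Jon–Miro: 1/2; Jon–David: 1/2; Jon–Beata: 1/2; Jon–Mei: 1/2; Tara–Pia: 1/2; Tara–Tomas: 1/2; Tara–Miro: 1/2; Tara–David: 1/2; Tara–Beata: 1/2; Tara–Mei: 1/2.
All other pairs contribute 0.
Summing the contributions gives betweenness(Ines) = 6.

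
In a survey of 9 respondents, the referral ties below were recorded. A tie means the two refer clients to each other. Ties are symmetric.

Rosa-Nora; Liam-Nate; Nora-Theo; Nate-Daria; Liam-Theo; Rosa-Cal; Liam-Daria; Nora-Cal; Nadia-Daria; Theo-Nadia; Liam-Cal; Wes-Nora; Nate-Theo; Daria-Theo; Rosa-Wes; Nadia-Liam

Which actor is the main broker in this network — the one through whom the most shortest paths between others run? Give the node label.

Theo

Unnormalized betweenness of each node: Cal:11/3, Daria:1/3, Liam:16/3, Nadia:0, Nate:0, Nora:49/6, Rosa:5/6, Theo:26/3, Wes:0.
Theo has the largest value, 26/3, making it the main broker — the node through which the most shortest paths run.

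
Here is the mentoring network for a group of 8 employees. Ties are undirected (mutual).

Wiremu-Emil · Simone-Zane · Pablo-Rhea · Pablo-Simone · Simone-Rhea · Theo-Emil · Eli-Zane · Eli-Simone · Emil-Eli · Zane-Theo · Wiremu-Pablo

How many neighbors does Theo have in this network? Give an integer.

2

Theo is directly tied to Emil and Zane. That is 2 neighbors, so the degree of Theo is 2.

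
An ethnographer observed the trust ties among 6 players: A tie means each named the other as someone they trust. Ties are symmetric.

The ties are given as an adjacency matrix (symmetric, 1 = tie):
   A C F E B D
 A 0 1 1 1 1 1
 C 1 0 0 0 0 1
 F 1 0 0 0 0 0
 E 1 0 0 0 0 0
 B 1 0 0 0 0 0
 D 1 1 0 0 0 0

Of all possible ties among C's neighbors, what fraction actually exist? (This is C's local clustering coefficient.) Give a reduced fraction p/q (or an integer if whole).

C's neighbors: A and D (k = 2).
Possible neighbor pairs: C(2,2) = 1. Edges among them: A–D → e = 1.
Clustering(C) = 1/1.

1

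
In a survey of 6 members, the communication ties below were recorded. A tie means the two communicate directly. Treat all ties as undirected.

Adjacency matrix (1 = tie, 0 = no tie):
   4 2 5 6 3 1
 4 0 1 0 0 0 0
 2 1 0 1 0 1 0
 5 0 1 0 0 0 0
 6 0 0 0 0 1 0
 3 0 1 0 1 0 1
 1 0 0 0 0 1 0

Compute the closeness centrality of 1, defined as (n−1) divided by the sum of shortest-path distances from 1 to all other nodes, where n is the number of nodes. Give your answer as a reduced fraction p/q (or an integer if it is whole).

Distances from 1: 2:2, 3:1, 4:3, 5:3, 6:2. Sum = 11.
n = 6, so closeness = 5/11.

5/11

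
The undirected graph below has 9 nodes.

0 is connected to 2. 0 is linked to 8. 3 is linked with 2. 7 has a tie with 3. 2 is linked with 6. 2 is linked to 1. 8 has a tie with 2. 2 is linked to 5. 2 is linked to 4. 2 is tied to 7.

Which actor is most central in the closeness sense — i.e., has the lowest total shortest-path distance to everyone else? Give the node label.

Farness (sum of distances to all others) for each node — 0:14, 1:15, 2:8, 3:14, 4:15, 5:15, 6:15, 7:14, 8:14.
The smallest farness is 8, for 2, so 2 has the highest closeness.

2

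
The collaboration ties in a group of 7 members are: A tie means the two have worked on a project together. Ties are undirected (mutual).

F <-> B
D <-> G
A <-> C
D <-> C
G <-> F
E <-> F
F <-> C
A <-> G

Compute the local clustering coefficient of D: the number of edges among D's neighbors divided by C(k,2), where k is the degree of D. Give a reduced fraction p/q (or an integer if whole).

D's neighbors: C and G (k = 2).
Possible neighbor pairs: C(2,2) = 1. Edges among them: none → e = 0.
Clustering(D) = 0/1.

0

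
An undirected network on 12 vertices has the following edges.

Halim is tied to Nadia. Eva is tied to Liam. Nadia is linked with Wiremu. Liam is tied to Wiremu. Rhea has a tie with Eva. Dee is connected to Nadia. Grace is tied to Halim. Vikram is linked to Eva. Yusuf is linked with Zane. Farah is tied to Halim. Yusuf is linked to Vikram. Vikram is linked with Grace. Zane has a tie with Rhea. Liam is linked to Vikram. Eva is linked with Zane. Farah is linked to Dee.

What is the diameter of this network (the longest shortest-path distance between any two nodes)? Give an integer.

Eccentricity of each node (its greatest distance to any other): Dee:5, Eva:4, Farah:5, Grace:3, Halim:4, Liam:4, Nadia:4, Rhea:5, Vikram:4, Wiremu:3, Yusuf:5, Zane:5.
The maximum eccentricity is 5, realized for instance by the pair Farah–Rhea via Farah – Halim – Grace – Vikram – Eva – Rhea. So the diameter is 5.

5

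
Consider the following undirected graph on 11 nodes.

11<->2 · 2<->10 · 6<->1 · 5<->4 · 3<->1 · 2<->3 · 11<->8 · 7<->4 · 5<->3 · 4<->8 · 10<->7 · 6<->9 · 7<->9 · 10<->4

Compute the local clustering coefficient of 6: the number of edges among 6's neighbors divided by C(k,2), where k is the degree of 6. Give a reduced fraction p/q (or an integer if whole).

6's neighbors: 1 and 9 (k = 2).
Possible neighbor pairs: C(2,2) = 1. Edges among them: none → e = 0.
Clustering(6) = 0/1.

0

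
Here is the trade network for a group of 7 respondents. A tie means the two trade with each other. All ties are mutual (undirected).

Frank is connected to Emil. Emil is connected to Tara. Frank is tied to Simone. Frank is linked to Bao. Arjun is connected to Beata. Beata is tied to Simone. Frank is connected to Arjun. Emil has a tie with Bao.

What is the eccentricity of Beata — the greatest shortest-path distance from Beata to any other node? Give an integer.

Distances from Beata: Arjun:1, Bao:3, Emil:3, Frank:2, Simone:1, Tara:4.
The largest is 4 (to Tara), so the eccentricity of Beata is 4.

4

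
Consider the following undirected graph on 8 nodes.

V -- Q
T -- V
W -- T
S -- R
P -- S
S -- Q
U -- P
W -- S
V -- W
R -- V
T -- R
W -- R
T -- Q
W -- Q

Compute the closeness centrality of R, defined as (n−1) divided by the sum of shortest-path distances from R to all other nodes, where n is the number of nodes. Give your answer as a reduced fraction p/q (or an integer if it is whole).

Distances from R: P:2, Q:2, S:1, T:1, U:3, V:1, W:1. Sum = 11.
n = 8, so closeness = 7/11.

7/11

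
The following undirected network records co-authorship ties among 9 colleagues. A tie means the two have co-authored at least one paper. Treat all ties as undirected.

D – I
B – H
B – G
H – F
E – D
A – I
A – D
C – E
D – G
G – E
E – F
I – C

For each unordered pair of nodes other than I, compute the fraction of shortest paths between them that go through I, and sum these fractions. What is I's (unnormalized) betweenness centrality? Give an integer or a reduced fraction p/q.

3/2

Pairs whose geodesics pass through I — C–A: 1; C–D: 1/2.
All other pairs contribute 0.
Summing the contributions gives betweenness(I) = 3/2.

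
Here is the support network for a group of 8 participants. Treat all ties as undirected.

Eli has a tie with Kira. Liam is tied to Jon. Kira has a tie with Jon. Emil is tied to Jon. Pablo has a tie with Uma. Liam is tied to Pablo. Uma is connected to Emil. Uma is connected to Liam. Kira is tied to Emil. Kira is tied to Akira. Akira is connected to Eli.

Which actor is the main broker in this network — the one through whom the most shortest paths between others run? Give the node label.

Kira

Unnormalized betweenness of each node: Akira:0, Eli:0, Emil:5, Jon:5, Kira:10, Liam:3, Pablo:0, Uma:3.
Kira has the largest value, 10, making it the main broker — the node through which the most shortest paths run.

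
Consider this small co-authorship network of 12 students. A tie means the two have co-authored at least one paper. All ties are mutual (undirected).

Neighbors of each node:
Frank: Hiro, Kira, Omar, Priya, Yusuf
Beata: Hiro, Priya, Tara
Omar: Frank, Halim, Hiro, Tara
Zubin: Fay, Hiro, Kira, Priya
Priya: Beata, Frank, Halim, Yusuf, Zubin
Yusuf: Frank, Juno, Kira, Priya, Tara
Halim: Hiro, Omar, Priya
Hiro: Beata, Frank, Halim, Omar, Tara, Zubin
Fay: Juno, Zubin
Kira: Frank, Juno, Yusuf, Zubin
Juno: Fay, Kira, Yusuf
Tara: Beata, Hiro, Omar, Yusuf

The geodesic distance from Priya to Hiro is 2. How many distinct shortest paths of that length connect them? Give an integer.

The shortest distance is 2. The length-2 paths are: Priya–Halim–Hiro; Priya–Beata–Hiro; Priya–Zubin–Hiro; Priya–Frank–Hiro.
That gives 4 distinct shortest paths.

4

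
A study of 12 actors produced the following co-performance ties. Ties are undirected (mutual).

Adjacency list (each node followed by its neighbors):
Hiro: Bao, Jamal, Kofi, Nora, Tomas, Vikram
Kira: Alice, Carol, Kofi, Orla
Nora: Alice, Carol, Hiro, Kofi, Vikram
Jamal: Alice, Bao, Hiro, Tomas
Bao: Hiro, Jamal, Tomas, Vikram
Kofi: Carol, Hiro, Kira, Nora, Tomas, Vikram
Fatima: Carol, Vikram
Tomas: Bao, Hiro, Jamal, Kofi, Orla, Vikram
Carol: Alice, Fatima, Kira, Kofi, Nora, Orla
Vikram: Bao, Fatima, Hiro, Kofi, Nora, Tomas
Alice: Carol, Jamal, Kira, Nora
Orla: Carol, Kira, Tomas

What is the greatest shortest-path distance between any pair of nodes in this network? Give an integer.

Eccentricity of each node (its greatest distance to any other): Alice:2, Bao:3, Carol:3, Fatima:3, Hiro:2, Jamal:3, Kira:3, Kofi:2, Nora:2, Orla:2, Tomas:2, Vikram:2.
The maximum eccentricity is 3, realized for instance by the pair Jamal–Fatima via Jamal – Bao – Vikram – Fatima. So the diameter is 3.

3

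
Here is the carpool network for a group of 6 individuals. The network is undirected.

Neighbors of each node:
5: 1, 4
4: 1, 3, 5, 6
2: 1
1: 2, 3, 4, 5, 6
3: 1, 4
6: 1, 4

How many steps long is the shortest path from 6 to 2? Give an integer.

One shortest route is 6 – 1 – 2, which uses 2 edges, and 6 and 2 are not directly tied, so nothing shorter exists. So d(6,2) = 2.

2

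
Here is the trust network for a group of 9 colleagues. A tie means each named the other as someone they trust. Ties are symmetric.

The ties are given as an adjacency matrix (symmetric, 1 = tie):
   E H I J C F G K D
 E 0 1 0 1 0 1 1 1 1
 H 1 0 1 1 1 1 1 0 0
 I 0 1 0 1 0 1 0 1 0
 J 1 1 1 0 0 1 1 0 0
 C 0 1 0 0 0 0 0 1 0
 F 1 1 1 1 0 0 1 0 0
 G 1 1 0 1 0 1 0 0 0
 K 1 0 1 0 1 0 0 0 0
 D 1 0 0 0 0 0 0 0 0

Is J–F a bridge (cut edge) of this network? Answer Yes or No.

Even without that edge, J still reaches F via J – E – F, so the network stays connected. Not a bridge.

No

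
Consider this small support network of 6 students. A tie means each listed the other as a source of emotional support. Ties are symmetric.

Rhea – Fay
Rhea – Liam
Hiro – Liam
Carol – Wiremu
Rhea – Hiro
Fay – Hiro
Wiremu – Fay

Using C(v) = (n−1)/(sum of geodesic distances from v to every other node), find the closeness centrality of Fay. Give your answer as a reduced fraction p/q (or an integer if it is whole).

Distances from Fay: Carol:2, Hiro:1, Liam:2, Rhea:1, Wiremu:1. Sum = 7.
n = 6, so closeness = 5/7.

5/7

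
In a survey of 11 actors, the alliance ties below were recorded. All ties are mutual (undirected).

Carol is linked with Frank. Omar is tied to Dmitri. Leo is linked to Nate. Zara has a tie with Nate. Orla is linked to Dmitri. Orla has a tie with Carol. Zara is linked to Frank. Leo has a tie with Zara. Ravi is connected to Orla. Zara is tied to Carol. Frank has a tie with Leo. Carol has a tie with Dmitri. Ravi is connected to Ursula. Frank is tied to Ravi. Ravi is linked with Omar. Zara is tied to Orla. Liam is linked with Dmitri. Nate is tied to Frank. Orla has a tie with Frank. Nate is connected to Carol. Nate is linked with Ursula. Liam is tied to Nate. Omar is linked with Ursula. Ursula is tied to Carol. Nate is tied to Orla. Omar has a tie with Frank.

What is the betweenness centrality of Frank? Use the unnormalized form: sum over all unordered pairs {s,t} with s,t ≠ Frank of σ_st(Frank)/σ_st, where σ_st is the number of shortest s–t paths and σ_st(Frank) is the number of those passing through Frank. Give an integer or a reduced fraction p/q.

263/40

Pairs whose geodesics pass through Frank — Ravi–Zara: 1/2; Ravi–Liam: 1/5; Ravi–Nate: 1/3; Ravi–Leo: 1; Ravi–Carol: 1/3; Zara–Omar: 1; Orla–Leo: 1/3; Orla–Omar: 1/3; Nate–Omar: 1/2; Dmitri–Leo: 3/8; Leo–Omar: 1; Leo–Carol: 1/3; Omar–Carol: 1/3.
All other pairs contribute 0.
Summing the contributions gives betweenness(Frank) = 263/40.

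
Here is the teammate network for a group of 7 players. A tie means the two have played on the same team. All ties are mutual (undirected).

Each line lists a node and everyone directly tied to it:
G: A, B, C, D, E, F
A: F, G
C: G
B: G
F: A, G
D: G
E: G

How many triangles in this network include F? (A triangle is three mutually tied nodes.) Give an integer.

F's neighbors: A and G.
Neighbor pairs that are themselves tied: F–A–G. Each forms one triangle with F, for 1 in total.

1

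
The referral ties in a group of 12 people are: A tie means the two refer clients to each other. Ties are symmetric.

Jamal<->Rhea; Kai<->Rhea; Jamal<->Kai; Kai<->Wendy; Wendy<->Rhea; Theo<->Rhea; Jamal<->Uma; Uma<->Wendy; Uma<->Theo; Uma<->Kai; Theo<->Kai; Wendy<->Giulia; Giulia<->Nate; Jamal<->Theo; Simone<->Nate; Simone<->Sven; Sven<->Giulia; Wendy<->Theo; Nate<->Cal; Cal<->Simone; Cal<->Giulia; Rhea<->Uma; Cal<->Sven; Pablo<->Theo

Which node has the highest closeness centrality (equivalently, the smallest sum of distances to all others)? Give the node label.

Farness (sum of distances to all others) for each node — Cal:26, Giulia:20, Jamal:28, Kai:22, Nate:27, Pablo:31, Rhea:22, Simone:34, Sven:27, Theo:21, Uma:22, Wendy:18.
The smallest farness is 18, for Wendy, so Wendy has the highest closeness.

Wendy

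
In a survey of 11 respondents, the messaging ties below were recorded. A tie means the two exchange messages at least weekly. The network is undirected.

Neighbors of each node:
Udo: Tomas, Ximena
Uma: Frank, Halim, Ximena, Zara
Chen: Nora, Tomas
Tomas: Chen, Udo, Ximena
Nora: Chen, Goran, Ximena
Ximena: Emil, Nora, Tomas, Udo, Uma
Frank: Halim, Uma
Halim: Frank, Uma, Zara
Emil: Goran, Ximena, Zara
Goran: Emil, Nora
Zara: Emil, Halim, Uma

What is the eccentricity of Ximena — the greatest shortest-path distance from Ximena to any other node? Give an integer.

Distances from Ximena: Chen:2, Emil:1, Frank:2, Goran:2, Halim:2, Nora:1, Tomas:1, Udo:1, Uma:1, Zara:2.
The largest is 2 (to Zara, Frank, Halim, Goran, and Chen), so the eccentricity of Ximena is 2.

2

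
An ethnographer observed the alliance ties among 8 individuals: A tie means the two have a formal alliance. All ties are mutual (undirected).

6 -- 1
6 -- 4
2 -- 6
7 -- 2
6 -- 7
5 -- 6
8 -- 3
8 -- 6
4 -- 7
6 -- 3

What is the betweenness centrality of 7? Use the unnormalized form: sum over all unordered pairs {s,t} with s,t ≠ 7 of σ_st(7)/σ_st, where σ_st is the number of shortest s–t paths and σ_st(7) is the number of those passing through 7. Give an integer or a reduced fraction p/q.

Pairs whose geodesics pass through 7 — 2–4: 1/2.
All other pairs contribute 0.
Summing the contributions gives betweenness(7) = 1/2.

1/2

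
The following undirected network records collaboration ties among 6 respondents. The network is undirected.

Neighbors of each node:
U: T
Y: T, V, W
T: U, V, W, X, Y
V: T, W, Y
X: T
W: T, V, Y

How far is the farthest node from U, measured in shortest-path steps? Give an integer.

2

Distances from U: T:1, V:2, W:2, X:2, Y:2.
The largest is 2 (to V, Y, W, and X), so the eccentricity of U is 2.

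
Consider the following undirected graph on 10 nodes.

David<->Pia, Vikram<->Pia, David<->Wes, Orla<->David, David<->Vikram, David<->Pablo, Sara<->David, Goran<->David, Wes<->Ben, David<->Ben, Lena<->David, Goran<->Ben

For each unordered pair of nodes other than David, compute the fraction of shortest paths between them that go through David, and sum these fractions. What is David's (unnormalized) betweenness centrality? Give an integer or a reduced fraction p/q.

Pairs whose geodesics pass through David — Orla–Wes: 1; Orla–Sara: 1; Orla–Lena: 1; Orla–Vikram: 1; Orla–Goran: 1; Orla–Ben: 1; Orla–Pia: 1; Orla–Pablo: 1; Wes–Sara: 1; Wes–Lena: 1; Wes–Vikram: 1; Wes–Goran: 1/2; Wes–Pia: 1; Wes–Pablo: 1 … (+19 more pairs).
All other pairs contribute 0.
Summing the contributions gives betweenness(David) = 65/2.

65/2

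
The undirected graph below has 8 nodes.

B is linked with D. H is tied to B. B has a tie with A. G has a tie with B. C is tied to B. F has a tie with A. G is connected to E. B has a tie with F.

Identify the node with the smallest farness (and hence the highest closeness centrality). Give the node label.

B

Farness (sum of distances to all others) for each node — A:13, B:8, C:14, D:14, E:18, F:13, G:12, H:14.
The smallest farness is 8, for B, so B has the highest closeness.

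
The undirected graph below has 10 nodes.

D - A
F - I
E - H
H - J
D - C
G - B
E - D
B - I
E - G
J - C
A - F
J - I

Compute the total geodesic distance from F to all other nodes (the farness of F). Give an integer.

Distances from F: A:1, B:2, C:3, D:2, E:3, G:3, H:3, I:1, J:2.
Sum = 1 + 2 + 3 + 2 + 3 + 3 + 3 + 1 + 2 = 20.

20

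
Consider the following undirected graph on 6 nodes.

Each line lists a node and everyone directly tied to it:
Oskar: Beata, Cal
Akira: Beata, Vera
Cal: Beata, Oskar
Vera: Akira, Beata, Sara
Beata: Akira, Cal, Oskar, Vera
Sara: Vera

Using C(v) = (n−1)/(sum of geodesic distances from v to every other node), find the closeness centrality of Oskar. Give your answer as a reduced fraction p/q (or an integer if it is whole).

Distances from Oskar: Akira:2, Beata:1, Cal:1, Sara:3, Vera:2. Sum = 9.
n = 6, so closeness = 5/9.

5/9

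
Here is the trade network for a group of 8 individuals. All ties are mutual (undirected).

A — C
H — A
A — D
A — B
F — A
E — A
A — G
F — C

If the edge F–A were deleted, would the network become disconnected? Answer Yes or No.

No

Even without that edge, F still reaches A via F – C – A, so the network stays connected. Not a bridge.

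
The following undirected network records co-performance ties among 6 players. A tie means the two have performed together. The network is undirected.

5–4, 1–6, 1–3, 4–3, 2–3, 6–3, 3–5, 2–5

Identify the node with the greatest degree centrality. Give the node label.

3

Degrees — 1:2, 2:2, 3:5, 4:2, 5:3, 6:2.
The maximum is 5, attained only by 3.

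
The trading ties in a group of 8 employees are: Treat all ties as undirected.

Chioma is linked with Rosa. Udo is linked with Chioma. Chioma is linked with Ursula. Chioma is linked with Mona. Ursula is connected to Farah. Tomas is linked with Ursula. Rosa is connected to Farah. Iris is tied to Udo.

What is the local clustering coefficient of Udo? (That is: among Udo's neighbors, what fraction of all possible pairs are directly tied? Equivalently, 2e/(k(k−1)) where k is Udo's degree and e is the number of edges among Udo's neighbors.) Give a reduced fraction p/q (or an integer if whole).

Udo's neighbors: Chioma and Iris (k = 2).
Possible neighbor pairs: C(2,2) = 1. Edges among them: none → e = 0.
Clustering(Udo) = 0/1.

0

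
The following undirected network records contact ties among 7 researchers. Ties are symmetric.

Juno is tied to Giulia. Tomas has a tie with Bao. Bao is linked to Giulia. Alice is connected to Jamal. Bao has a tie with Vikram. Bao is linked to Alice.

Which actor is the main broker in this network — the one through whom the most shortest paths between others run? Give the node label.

Bao

Unnormalized betweenness of each node: Alice:5, Bao:13, Giulia:5, Jamal:0, Juno:0, Tomas:0, Vikram:0.
Bao has the largest value, 13, making it the main broker — the node through which the most shortest paths run.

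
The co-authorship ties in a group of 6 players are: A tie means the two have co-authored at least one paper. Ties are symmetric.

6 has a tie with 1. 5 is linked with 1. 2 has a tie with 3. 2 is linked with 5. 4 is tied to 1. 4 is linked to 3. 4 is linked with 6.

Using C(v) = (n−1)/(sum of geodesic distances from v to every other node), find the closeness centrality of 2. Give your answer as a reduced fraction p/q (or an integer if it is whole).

Distances from 2: 1:2, 3:1, 4:2, 5:1, 6:3. Sum = 9.
n = 6, so closeness = 5/9.

5/9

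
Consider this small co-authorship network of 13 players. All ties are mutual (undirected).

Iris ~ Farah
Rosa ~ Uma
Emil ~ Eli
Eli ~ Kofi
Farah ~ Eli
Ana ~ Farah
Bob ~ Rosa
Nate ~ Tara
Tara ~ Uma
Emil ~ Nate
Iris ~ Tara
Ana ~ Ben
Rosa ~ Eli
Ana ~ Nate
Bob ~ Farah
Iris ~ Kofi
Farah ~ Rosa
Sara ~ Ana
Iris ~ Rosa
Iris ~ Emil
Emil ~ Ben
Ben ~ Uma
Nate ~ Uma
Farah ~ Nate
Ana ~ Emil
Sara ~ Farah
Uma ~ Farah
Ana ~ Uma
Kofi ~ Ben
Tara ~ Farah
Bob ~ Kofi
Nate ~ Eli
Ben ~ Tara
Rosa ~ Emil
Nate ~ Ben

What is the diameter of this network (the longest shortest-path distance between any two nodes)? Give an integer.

Eccentricity of each node (its greatest distance to any other): Ana:2, Ben:2, Bob:2, Eli:2, Emil:2, Farah:2, Iris:2, Kofi:3, Nate:2, Rosa:2, Sara:3, Tara:2, Uma:2.
The maximum eccentricity is 3, realized for instance by the pair Kofi–Sara via Kofi – Ben – Ana – Sara. So the diameter is 3.

3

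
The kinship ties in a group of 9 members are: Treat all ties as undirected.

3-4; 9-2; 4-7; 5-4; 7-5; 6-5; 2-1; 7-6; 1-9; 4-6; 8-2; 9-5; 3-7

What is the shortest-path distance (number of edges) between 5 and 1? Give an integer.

2

One shortest route is 5 – 9 – 1, which uses 2 edges, and 5 and 1 are not directly tied, so nothing shorter exists. So d(5,1) = 2.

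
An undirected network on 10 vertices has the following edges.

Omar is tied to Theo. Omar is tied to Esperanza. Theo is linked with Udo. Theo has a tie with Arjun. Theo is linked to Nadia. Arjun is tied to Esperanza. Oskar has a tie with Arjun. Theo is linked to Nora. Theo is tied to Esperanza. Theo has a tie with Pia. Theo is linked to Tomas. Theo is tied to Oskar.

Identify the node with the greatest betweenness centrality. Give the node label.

Theo

Unnormalized betweenness of each node: Arjun:1/2, Esperanza:1/2, Nadia:0, Nora:0, Omar:0, Oskar:0, Pia:0, Theo:32, Tomas:0, Udo:0.
Theo has the largest value, 32, making it the main broker — the node through which the most shortest paths run.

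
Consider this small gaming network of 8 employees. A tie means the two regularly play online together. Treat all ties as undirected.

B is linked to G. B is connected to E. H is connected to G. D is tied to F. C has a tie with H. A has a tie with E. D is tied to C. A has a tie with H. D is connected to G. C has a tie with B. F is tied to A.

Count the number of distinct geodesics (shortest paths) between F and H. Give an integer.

The shortest distance is 2, and the only length-2 path is F–A–H. So there is exactly 1 shortest path.

1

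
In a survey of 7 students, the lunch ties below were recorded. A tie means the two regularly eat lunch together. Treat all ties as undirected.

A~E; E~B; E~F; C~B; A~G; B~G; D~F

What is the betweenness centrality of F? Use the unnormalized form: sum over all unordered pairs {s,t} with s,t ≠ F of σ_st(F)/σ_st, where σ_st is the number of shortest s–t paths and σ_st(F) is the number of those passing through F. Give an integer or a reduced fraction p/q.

5

Pairs whose geodesics pass through F — A–D: 1; C–D: 1; B–D: 1; E–D: 1; D–G: 2/2.
All other pairs contribute 0.
Summing the contributions gives betweenness(F) = 5.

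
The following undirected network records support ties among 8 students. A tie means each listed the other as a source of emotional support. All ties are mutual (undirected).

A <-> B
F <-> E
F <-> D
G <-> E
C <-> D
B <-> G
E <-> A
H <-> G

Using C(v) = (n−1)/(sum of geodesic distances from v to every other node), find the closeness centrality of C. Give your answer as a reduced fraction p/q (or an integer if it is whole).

Distances from C: A:4, B:5, D:1, E:3, F:2, G:4, H:5. Sum = 24.
n = 8, so closeness = 7/24.

7/24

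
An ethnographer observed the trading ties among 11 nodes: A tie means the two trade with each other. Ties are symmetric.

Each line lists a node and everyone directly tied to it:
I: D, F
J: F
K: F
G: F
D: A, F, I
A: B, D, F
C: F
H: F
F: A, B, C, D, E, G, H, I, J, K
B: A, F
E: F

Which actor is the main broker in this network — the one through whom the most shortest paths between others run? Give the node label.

Unnormalized betweenness of each node: A:1/2, B:0, C:0, D:1/2, E:0, F:41, G:0, H:0, I:0, J:0, K:0.
F has the largest value, 41, making it the main broker — the node through which the most shortest paths run.

F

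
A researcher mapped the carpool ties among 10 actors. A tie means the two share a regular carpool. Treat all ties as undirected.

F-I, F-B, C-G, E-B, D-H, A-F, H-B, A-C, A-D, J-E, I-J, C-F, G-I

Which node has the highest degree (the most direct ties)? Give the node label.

Degrees — A:3, B:3, C:3, D:2, E:2, F:4, G:2, H:2, I:3, J:2.
The maximum is 4, attained only by F.

F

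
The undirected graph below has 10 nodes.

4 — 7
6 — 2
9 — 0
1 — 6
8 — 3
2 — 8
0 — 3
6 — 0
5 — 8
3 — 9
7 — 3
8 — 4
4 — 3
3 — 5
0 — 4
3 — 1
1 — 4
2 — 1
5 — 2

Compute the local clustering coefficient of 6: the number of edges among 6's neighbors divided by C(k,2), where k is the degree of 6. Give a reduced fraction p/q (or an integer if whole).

1/3

6's neighbors: 0, 1, and 2 (k = 3).
Possible neighbor pairs: C(3,2) = 3. Edges among them: 1–2 → e = 1.
Clustering(6) = 1/3.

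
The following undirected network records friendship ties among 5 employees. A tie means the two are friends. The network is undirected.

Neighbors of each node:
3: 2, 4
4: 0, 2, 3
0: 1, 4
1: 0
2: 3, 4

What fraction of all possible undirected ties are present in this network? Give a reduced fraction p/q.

There are 5 edges and 5 nodes, so the maximum possible is C(5,2) = 10.
Density = 5/10 = 1/2.

1/2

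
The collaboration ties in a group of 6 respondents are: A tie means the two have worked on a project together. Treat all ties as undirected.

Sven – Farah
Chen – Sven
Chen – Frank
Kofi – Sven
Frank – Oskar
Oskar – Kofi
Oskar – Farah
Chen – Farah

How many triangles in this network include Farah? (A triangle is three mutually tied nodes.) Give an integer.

Farah's neighbors: Chen, Oskar, and Sven.
Neighbor pairs that are themselves tied: Farah–Chen–Sven. Each forms one triangle with Farah, for 1 in total.

1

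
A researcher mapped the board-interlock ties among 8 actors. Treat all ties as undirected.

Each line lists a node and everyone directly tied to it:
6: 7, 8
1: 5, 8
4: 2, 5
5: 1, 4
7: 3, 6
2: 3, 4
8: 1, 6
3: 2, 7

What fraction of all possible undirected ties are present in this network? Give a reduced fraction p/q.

There are 8 edges and 8 nodes, so the maximum possible is C(8,2) = 28.
Density = 8/28 = 2/7.

2/7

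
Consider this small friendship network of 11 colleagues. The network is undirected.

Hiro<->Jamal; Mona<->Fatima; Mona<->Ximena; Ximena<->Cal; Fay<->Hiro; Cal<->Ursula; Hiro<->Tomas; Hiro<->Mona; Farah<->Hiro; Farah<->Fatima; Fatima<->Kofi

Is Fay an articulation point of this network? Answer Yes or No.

No

Even without Fay, every remaining node can still reach every other (the residual graph is connected), so Fay is not a cut vertex.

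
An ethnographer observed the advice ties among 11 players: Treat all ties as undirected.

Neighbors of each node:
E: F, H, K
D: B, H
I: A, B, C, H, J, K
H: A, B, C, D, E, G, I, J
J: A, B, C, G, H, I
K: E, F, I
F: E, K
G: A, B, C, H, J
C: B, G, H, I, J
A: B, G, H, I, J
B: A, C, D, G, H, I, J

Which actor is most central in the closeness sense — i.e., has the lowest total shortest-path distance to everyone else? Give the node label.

Farness (sum of distances to all others) for each node — A:16, B:14, C:16, D:20, E:17, F:24, G:17, H:12, I:14, J:15, K:19.
The smallest farness is 12, for H, so H has the highest closeness.

H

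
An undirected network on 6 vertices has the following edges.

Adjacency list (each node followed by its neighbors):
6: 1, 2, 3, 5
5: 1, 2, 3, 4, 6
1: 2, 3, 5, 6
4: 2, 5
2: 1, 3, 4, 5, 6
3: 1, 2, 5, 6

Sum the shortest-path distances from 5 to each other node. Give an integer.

Distances from 5: 1:1, 2:1, 3:1, 4:1, 6:1.
Sum = 1 + 1 + 1 + 1 + 1 = 5.

5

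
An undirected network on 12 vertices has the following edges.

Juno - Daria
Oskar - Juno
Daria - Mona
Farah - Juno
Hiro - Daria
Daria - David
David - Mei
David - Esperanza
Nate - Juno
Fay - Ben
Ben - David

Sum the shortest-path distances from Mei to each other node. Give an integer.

Distances from Mei: Ben:2, Daria:2, David:1, Esperanza:2, Farah:4, Fay:3, Hiro:3, Juno:3, Mona:3, Nate:4, Oskar:4.
Sum = 2 + 2 + 1 + 2 + 4 + 3 + 3 + 3 + 3 + 4 + 4 = 31.

31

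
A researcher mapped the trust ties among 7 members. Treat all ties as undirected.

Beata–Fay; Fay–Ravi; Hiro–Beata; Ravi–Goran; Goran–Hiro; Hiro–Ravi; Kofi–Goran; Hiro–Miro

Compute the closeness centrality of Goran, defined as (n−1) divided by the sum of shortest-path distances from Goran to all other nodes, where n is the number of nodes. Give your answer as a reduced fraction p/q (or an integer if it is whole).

Distances from Goran: Beata:2, Fay:2, Hiro:1, Kofi:1, Miro:2, Ravi:1. Sum = 9.
n = 7, so closeness = 6/9 = 2/3.

2/3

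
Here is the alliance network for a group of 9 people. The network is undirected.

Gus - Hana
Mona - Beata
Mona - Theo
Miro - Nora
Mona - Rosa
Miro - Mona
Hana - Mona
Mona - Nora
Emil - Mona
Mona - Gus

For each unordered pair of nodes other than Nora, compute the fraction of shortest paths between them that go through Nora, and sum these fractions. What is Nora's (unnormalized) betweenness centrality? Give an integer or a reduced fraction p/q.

No shortest path between any pair of other nodes passes through Nora.
Summing the contributions gives betweenness(Nora) = 0.

0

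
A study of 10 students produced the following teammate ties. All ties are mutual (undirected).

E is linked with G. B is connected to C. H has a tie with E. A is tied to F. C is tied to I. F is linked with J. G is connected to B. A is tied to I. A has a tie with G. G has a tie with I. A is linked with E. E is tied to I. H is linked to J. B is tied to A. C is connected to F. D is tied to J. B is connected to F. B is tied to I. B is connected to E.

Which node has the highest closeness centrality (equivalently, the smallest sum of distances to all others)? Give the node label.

Farness (sum of distances to all others) for each node — A:14, B:13, C:17, D:25, E:14, F:14, G:17, H:17, I:16, J:17.
The smallest farness is 13, for B, so B has the highest closeness.

B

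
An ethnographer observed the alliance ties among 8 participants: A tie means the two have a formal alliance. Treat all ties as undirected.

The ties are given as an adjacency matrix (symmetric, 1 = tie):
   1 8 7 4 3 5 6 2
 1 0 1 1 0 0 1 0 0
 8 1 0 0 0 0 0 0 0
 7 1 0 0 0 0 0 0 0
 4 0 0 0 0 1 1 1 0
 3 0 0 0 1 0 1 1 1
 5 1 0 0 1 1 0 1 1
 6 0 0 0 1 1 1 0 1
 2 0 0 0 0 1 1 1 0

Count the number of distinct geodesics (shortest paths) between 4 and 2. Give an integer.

3

The shortest distance is 2. The length-2 paths are: 4–3–2; 4–5–2; 4–6–2.
That gives 3 distinct shortest paths.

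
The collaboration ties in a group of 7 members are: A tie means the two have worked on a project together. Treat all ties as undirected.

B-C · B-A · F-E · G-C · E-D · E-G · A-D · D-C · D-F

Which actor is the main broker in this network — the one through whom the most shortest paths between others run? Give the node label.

Unnormalized betweenness of each node: A:4/3, B:5/6, C:23/6, D:19/3, E:11/6, F:0, G:5/6.
D has the largest value, 19/3, making it the main broker — the node through which the most shortest paths run.

D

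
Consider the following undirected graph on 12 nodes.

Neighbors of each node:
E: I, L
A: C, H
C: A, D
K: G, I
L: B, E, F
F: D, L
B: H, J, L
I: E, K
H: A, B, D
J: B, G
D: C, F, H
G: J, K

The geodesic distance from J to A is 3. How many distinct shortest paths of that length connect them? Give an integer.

1

The shortest distance is 3, and the only length-3 path is J–B–H–A. So there is exactly 1 shortest path.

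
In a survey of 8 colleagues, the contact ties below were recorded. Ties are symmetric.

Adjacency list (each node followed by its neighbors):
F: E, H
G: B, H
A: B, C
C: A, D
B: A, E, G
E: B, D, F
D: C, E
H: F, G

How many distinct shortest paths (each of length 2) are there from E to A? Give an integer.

The shortest distance is 2, and the only length-2 path is E–B–A. So there is exactly 1 shortest path.

1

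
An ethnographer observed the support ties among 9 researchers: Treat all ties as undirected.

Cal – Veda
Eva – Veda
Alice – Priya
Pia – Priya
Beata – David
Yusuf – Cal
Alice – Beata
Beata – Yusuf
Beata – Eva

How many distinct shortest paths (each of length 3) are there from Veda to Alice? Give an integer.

The shortest distance is 3, and the only length-3 path is Veda–Eva–Beata–Alice. So there is exactly 1 shortest path.

1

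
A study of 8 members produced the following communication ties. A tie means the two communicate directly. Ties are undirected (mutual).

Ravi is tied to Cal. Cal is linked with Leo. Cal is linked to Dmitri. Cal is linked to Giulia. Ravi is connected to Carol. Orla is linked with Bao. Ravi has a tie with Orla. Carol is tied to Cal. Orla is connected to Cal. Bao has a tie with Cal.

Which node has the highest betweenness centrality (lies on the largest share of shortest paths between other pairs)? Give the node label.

Unnormalized betweenness of each node: Bao:0, Cal:17, Carol:0, Dmitri:0, Giulia:0, Leo:0, Orla:1/2, Ravi:1/2.
Cal has the largest value, 17, making it the main broker — the node through which the most shortest paths run.

Cal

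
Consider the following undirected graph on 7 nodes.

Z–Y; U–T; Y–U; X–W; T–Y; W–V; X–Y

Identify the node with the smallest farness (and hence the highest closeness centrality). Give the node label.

Y

Farness (sum of distances to all others) for each node — T:13, U:13, V:18, W:13, X:10, Y:9, Z:14.
The smallest farness is 9, for Y, so Y has the highest closeness.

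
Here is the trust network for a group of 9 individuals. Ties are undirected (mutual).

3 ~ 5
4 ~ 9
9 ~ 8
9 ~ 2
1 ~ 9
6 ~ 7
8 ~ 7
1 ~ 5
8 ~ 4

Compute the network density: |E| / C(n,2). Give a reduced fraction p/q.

1/4

There are 9 edges and 9 nodes, so the maximum possible is C(9,2) = 36.
Density = 9/36 = 1/4.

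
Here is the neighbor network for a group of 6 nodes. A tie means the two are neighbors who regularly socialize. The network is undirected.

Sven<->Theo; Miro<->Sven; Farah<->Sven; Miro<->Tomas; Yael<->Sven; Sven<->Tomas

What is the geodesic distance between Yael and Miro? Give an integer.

One shortest route is Yael – Sven – Miro, which uses 2 edges, and Yael and Miro are not directly tied, so nothing shorter exists. So d(Yael,Miro) = 2.

2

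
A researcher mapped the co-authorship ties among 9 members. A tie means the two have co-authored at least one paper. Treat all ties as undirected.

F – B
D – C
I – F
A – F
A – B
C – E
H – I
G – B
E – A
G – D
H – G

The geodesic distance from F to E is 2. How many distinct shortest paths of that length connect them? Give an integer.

The shortest distance is 2, and the only length-2 path is F–A–E. So there is exactly 1 shortest path.

1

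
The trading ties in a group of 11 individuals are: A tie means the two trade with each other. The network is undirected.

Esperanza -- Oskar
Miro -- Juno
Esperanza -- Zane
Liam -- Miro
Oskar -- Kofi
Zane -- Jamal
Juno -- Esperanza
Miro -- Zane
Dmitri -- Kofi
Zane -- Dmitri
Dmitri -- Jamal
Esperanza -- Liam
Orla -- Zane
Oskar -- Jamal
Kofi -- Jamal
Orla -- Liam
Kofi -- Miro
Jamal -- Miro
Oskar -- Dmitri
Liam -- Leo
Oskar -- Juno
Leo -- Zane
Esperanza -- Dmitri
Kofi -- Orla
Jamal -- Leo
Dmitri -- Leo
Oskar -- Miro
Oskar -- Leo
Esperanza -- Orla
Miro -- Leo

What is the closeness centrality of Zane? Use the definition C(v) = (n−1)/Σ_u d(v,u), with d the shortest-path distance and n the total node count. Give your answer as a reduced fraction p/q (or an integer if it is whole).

Distances from Zane: Dmitri:1, Esperanza:1, Jamal:1, Juno:2, Kofi:2, Leo:1, Liam:2, Miro:1, Orla:1, Oskar:2. Sum = 14.
n = 11, so closeness = 10/14 = 5/7.

5/7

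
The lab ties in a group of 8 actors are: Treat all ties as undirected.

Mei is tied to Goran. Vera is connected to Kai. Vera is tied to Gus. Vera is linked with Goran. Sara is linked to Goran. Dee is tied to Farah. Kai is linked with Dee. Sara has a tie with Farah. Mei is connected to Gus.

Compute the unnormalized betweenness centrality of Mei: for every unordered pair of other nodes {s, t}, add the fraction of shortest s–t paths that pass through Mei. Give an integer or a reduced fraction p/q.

4/3

Pairs whose geodesics pass through Mei — Goran–Gus: 1/2; Gus–Farah: 1/3; Gus–Sara: 1/2.
All other pairs contribute 0.
Summing the contributions gives betweenness(Mei) = 4/3.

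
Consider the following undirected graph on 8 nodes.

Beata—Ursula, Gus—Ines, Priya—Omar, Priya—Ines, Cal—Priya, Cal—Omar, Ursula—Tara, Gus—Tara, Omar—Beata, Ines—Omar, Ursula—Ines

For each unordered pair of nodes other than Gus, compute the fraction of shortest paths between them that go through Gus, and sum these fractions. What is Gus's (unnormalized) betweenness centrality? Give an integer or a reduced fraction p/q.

Pairs whose geodesics pass through Gus — Tara–Omar: 1/3; Tara–Cal: 2/5; Tara–Priya: 1/2; Tara–Ines: 1/2.
All other pairs contribute 0.
Summing the contributions gives betweenness(Gus) = 26/15.

26/15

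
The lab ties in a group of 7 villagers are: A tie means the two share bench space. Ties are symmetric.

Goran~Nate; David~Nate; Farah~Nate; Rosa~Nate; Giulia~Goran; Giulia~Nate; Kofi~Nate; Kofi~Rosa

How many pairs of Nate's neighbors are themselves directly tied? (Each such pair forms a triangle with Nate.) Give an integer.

2

Nate's neighbors: David, Farah, Giulia, Goran, Kofi, and Rosa.
Neighbor pairs that are themselves tied: Nate–Giulia–Goran; Nate–Kofi–Rosa. Each forms one triangle with Nate, for 2 in total.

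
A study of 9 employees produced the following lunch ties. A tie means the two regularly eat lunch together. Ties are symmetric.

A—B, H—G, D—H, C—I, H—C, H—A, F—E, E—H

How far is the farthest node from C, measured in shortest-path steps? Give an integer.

3

Distances from C: A:2, B:3, D:2, E:2, F:3, G:2, H:1, I:1.
The largest is 3 (to B and F), so the eccentricity of C is 3.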